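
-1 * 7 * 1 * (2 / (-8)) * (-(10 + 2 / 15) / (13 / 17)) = -4522 / 195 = -23.19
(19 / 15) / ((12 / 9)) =19 / 20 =0.95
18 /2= 9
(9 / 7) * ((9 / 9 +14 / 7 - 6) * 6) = -162 / 7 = -23.14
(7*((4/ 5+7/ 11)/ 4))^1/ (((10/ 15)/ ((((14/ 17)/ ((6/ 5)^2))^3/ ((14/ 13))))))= 1100815625/ 1680953472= 0.65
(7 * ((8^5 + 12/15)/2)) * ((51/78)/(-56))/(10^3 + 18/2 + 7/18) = -6267033/4723940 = -1.33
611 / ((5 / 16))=9776 / 5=1955.20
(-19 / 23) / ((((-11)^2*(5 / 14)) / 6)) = -1596 / 13915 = -0.11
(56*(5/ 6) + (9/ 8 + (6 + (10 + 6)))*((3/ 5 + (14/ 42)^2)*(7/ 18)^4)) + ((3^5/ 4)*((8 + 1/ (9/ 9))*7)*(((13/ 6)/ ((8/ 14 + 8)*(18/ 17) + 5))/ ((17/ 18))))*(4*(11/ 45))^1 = 1299570776063/ 1978141500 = 656.97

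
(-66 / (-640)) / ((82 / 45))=297 / 5248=0.06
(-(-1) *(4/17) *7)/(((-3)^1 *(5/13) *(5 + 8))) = -28/255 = -0.11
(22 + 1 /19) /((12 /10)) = 2095 /114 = 18.38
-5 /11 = -0.45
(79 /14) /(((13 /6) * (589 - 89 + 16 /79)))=6241 /1198652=0.01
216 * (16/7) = 3456/7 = 493.71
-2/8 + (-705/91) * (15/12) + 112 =9288/91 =102.07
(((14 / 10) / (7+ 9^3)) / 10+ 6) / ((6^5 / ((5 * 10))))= 220807 / 5723136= 0.04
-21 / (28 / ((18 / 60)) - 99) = 63 / 17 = 3.71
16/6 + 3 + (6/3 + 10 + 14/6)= 20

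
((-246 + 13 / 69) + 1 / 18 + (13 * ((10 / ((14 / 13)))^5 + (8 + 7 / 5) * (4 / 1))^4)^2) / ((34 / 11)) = 991895218854426276162467236299903241964156484352012105878586784846706318863803660021 / 35007483550998233565350172273326967998437500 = 28333805182239170709985620000000000000000.00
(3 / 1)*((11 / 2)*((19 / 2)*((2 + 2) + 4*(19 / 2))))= 6583.50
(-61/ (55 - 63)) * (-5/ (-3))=305/ 24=12.71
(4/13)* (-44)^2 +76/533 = 317580/533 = 595.83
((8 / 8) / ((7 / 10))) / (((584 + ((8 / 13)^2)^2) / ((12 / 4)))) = 28561 / 3892868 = 0.01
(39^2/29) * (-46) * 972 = -68006952/29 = -2345067.31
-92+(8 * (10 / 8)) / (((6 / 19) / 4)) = 104 / 3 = 34.67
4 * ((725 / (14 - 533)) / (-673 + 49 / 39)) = 18850 / 2266127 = 0.01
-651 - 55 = -706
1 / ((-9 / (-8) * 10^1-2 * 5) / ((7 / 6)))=0.93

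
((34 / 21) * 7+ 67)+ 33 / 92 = 21719 / 276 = 78.69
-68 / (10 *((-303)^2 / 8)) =-272 / 459045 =-0.00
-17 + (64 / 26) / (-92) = -5091 / 299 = -17.03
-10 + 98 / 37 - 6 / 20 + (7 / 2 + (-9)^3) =-733.15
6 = 6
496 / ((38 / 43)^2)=229276 / 361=635.11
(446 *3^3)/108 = 223/2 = 111.50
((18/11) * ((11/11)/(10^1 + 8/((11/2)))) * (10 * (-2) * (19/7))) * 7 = -380/7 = -54.29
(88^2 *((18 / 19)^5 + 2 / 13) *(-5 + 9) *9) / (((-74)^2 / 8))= 16457501592576 / 44067133903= 373.46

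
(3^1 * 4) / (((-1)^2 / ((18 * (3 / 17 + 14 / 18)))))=3504 / 17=206.12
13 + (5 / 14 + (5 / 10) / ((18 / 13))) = 13.72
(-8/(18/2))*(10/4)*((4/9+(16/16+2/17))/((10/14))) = -6692/1377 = -4.86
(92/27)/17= 92/459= 0.20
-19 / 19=-1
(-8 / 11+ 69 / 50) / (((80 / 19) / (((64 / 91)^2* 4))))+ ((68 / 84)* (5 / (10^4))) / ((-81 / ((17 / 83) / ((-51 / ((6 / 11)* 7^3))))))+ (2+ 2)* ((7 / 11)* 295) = 1380144484017977 / 1837214379000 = 751.22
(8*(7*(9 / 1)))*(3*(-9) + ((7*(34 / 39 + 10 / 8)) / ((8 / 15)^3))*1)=118929951 / 3328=35736.16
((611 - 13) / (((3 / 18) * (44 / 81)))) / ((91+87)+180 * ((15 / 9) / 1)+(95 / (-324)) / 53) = 1247666004 / 90289331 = 13.82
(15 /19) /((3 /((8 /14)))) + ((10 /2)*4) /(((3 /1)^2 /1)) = 2.37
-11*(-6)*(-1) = -66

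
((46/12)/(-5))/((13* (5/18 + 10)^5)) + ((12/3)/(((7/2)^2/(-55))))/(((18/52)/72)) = -2578208321614923856/690189072015625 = -3735.51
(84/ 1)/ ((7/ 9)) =108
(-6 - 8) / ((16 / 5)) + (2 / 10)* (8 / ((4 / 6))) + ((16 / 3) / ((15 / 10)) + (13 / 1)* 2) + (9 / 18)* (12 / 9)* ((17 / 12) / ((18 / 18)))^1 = 1141 / 40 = 28.52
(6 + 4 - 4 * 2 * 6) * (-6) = 228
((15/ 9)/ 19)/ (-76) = -5/ 4332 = -0.00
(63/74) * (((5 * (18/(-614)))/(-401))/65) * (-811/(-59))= 459837/6987307106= 0.00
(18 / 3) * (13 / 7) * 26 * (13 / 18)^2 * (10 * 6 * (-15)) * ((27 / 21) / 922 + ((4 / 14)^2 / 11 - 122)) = 28858270028250 / 1739353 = 16591381.98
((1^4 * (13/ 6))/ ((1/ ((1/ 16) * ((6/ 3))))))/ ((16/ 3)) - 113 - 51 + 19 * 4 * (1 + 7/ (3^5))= -5334953/ 62208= -85.76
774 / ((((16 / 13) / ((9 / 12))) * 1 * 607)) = 0.78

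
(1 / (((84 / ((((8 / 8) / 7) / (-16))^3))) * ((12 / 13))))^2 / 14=169 / 28077422419183140864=0.00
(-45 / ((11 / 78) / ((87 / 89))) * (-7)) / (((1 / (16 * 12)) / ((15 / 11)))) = 6156259200 / 10769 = 571664.89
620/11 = 56.36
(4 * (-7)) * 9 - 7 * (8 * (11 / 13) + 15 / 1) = -5257 / 13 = -404.38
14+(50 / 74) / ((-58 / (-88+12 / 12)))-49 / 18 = 4093 / 333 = 12.29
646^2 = 417316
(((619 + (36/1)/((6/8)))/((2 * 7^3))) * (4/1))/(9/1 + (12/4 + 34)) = 29/343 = 0.08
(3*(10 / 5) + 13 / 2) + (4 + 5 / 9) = 307 / 18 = 17.06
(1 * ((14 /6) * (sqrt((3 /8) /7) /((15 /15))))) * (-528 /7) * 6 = -264 * sqrt(42) /7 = -244.42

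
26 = 26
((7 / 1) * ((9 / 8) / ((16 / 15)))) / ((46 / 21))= 19845 / 5888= 3.37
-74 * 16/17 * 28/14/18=-1184/153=-7.74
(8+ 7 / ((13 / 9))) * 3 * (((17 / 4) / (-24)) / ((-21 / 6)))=2839 / 1456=1.95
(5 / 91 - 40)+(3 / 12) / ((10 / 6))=-39.80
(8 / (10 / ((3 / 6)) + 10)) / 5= 4 / 75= 0.05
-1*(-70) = 70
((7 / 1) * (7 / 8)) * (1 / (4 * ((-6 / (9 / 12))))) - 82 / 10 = -10741 / 1280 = -8.39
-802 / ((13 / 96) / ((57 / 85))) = -4388544 / 1105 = -3971.53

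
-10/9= -1.11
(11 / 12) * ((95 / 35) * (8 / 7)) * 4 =11.37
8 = 8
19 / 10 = 1.90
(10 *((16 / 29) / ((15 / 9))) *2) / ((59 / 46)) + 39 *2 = 142290 / 1711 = 83.16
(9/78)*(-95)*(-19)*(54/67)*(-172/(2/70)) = -880154100/871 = -1010509.87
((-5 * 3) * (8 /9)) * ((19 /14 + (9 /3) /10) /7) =-464 /147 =-3.16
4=4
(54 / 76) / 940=27 / 35720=0.00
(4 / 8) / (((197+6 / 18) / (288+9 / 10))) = 0.73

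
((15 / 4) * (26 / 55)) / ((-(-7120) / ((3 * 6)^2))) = 3159 / 39160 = 0.08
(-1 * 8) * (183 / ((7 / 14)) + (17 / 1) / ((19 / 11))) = -57128 / 19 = -3006.74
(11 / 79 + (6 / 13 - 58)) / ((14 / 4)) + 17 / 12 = -1292563 / 86268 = -14.98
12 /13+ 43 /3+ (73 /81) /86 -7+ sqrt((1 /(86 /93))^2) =423281 /45279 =9.35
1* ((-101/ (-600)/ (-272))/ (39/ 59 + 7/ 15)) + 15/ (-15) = -10864199/ 10858240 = -1.00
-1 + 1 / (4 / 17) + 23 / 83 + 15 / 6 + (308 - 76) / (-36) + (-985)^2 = 2899031053 / 2988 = 970224.58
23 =23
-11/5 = -2.20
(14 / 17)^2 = 196 / 289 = 0.68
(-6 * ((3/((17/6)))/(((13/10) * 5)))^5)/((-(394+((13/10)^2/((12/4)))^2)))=32651735040000/18708964815147709661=0.00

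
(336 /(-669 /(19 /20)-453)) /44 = -76 /11517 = -0.01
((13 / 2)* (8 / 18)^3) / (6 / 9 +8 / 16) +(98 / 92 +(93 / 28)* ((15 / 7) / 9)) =2568989 / 1095444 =2.35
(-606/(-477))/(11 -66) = -202/8745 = -0.02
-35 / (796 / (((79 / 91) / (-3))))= 395 / 31044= 0.01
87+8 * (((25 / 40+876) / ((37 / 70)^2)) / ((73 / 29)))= 1005241819 / 99937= 10058.76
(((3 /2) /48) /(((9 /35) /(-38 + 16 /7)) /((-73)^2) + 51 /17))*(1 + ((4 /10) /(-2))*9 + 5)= 4662875 /106579952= 0.04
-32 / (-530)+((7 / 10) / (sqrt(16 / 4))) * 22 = 4113 / 530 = 7.76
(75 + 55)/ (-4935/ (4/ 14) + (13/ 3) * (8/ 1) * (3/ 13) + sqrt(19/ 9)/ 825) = -54993043462500/ 7303287683525549 - 1287000 * sqrt(19)/ 7303287683525549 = -0.01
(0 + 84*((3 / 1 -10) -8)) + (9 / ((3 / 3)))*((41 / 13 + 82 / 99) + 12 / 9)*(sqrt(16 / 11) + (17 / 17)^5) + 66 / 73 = -12644309 / 10439 + 27364*sqrt(11) / 1573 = -1153.56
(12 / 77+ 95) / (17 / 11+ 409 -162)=7327 / 19138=0.38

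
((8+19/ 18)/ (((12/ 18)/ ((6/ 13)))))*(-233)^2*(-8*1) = -35396428/ 13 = -2722802.15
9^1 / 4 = 9 / 4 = 2.25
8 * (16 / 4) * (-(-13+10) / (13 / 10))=960 / 13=73.85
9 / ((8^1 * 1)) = 9 / 8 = 1.12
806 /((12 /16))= 3224 /3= 1074.67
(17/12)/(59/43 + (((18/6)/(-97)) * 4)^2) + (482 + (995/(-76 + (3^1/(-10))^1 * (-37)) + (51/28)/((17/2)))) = 120322462861/257151972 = 467.90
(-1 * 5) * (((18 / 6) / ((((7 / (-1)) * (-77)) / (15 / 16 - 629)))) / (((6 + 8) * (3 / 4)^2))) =2.22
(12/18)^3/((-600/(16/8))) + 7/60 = 937/8100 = 0.12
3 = 3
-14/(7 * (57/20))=-40/57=-0.70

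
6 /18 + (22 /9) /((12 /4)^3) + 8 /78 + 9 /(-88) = 117913 /277992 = 0.42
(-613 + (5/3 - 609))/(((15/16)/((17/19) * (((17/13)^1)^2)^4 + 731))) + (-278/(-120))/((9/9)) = -2682369426960123181/2789799065820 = -961491.98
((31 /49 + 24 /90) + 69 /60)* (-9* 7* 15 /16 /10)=-10845 /896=-12.10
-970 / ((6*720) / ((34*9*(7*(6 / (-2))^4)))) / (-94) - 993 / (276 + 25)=93063225 / 226352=411.14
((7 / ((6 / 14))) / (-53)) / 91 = -7 / 2067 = -0.00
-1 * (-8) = 8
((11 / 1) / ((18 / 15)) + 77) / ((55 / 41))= 1927 / 30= 64.23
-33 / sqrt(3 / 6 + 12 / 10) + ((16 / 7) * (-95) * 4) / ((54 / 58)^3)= -148285120 / 137781 - 33 * sqrt(170) / 17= -1101.55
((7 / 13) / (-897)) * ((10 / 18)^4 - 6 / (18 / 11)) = 164024 / 76507821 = 0.00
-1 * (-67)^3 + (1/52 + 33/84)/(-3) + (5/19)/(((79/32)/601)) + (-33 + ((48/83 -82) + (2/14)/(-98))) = 167050485879531/555515597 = 300712.50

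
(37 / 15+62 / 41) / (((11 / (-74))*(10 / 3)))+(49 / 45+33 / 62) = -40321397 / 6291450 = -6.41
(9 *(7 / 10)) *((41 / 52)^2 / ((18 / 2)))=11767 / 27040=0.44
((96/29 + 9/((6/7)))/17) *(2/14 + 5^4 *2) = 7009551/6902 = 1015.58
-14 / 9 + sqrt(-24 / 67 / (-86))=-1.49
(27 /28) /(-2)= -0.48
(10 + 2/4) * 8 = 84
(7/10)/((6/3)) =7/20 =0.35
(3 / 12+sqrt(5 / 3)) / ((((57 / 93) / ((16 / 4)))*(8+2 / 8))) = 124 / 627+496*sqrt(15) / 1881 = 1.22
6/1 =6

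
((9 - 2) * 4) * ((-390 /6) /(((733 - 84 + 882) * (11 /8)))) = -14560 /16841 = -0.86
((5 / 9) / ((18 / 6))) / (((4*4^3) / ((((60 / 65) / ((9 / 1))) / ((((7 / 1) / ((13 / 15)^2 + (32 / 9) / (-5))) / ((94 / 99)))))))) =47 / 116756640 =0.00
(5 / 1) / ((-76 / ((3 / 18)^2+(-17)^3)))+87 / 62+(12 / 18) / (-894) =4102467325 / 12637584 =324.62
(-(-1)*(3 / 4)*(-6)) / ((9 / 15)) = -15 / 2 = -7.50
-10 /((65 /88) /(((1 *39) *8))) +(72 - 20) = -4172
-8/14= -4/7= -0.57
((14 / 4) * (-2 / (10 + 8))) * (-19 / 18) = 133 / 324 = 0.41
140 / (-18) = -70 / 9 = -7.78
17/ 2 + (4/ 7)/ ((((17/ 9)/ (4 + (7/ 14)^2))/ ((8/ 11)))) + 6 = 2377/ 154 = 15.44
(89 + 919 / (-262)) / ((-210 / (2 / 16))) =-22399 / 440160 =-0.05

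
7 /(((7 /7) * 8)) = 7 /8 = 0.88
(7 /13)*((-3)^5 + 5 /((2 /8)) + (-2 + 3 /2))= -3129 /26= -120.35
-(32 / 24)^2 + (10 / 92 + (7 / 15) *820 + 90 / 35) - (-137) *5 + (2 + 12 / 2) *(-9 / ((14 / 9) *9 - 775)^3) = 1364755733985409 / 1277180712738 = 1068.57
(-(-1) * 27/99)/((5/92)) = 276/55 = 5.02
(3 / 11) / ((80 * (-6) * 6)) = -1 / 10560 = -0.00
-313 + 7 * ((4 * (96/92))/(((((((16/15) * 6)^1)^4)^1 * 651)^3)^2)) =-1083897742100965914849540387157536522223708350742467167/3462932083389667459583196125103950550425920113475584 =-313.00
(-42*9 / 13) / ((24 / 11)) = -13.33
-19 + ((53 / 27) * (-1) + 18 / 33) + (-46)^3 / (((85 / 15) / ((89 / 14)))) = -3860045348 / 35343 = -109216.69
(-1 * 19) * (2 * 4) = -152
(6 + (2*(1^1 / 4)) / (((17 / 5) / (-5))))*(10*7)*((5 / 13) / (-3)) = -31325 / 663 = -47.25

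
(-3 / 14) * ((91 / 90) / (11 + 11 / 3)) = -13 / 880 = -0.01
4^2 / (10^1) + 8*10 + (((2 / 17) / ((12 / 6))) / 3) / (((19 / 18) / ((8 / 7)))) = 922728 / 11305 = 81.62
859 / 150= 5.73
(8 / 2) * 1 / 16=1 / 4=0.25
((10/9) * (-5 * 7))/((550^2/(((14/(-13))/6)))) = 49/2123550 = 0.00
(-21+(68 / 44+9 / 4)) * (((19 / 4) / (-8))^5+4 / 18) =-33931747561 / 13287555072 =-2.55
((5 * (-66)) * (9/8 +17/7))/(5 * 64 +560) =-597/448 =-1.33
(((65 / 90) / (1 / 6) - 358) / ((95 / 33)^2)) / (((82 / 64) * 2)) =-16.65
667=667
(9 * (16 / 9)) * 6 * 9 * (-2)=-1728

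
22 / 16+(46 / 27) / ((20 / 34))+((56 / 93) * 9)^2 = 34915013 / 1037880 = 33.64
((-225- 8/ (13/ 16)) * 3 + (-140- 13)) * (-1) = 857.54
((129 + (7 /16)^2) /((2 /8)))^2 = 1093823329 /4096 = 267046.71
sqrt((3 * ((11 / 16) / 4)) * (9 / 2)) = 3 * sqrt(66) / 16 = 1.52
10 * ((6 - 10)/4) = -10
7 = 7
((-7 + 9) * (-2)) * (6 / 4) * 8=-48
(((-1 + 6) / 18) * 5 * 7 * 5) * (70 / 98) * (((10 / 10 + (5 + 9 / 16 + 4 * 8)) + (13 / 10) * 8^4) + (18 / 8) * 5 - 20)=53546125 / 288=185924.05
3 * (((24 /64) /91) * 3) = 27 /728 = 0.04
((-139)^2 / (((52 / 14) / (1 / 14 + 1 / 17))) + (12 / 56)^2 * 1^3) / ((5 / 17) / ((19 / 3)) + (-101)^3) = -139415293 / 211985451496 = -0.00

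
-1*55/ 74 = -55/ 74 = -0.74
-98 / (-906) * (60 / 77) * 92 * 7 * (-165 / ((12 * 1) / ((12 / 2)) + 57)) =-1352400 / 8909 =-151.80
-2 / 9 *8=-16 / 9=-1.78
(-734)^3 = -395446904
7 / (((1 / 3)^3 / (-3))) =-567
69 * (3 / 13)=207 / 13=15.92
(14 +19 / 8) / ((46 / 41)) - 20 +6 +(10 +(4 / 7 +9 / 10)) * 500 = 14776733 / 2576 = 5736.31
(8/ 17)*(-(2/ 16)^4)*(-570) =285/ 4352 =0.07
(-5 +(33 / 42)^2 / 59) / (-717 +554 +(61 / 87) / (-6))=15059439 / 492319954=0.03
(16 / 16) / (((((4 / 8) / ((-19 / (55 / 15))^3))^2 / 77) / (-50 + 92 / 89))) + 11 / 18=-75329814066346639 / 258003702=-291971834.06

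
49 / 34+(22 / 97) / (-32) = 37837 / 26384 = 1.43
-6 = -6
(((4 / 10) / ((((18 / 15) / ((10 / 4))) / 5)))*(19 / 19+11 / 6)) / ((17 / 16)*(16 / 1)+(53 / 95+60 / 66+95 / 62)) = 0.59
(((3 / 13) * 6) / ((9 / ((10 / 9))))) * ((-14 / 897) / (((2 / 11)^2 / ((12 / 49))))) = -4840 / 244881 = -0.02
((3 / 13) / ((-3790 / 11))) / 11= -3 / 49270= -0.00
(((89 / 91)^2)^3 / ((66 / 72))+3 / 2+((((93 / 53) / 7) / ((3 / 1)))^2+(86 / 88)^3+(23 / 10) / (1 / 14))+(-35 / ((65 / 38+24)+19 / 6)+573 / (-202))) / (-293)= -1781554869632177834582487053 / 16546911963255769469332678720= -0.11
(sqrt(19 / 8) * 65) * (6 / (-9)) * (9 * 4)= -390 * sqrt(38)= -2404.12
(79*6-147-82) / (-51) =-245 / 51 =-4.80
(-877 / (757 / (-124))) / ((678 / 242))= 13158508 / 256623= 51.28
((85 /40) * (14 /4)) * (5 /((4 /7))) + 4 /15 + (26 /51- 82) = -87831 /5440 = -16.15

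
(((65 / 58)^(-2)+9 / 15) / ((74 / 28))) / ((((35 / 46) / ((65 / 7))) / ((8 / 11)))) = 4341664 / 925925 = 4.69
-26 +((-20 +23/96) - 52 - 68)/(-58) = -131351/5568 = -23.59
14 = 14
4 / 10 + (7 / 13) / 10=59 / 130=0.45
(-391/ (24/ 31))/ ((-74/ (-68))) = -206057/ 444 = -464.09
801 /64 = 12.52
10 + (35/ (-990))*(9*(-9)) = 283/ 22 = 12.86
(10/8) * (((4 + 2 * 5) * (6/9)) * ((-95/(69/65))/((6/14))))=-1512875/621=-2436.19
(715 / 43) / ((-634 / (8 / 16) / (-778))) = 278135 / 27262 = 10.20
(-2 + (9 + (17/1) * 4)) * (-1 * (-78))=5850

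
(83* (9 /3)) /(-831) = -83 /277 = -0.30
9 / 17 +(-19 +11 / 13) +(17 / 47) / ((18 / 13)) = -3246329 / 186966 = -17.36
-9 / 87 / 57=-1 / 551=-0.00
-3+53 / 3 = 44 / 3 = 14.67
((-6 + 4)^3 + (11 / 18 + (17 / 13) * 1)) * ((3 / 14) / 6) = -1423 / 6552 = -0.22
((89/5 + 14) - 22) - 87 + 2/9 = -3464/45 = -76.98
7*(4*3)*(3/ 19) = 252/ 19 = 13.26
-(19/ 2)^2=-361/ 4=-90.25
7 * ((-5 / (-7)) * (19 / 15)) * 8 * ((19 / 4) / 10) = 361 / 15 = 24.07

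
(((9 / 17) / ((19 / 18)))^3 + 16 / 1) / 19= 543423800 / 640267073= 0.85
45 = 45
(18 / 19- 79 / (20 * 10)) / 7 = 2099 / 26600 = 0.08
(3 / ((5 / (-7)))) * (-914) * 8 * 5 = 153552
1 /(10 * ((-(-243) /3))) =1 /810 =0.00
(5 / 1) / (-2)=-5 / 2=-2.50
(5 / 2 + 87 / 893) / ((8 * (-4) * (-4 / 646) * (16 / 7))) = 552041 / 96256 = 5.74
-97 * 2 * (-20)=3880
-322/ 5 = -64.40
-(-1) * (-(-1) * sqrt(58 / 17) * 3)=3 * sqrt(986) / 17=5.54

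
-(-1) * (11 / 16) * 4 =11 / 4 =2.75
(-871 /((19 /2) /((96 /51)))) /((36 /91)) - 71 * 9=-3125749 /2907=-1075.25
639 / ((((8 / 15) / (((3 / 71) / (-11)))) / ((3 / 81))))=-0.17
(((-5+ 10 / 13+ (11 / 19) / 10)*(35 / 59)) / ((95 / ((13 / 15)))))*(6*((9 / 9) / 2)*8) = -288596 / 532475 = -0.54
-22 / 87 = -0.25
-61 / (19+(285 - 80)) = -61 / 224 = -0.27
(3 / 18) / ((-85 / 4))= -2 / 255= -0.01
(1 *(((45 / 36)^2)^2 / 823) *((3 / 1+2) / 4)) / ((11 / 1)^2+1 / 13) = 40625 / 1326491648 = 0.00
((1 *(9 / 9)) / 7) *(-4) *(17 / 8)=-17 / 14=-1.21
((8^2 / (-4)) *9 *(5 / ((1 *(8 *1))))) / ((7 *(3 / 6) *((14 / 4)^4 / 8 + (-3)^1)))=-23040 / 14119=-1.63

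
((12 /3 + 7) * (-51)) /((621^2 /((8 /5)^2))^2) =-765952 /30983121016875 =-0.00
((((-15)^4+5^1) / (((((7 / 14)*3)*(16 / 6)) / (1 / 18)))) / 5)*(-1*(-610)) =1544215 / 18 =85789.72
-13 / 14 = -0.93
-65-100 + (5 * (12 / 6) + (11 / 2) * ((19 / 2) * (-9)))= -2501 / 4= -625.25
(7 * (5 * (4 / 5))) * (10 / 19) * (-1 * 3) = -44.21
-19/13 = -1.46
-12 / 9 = -4 / 3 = -1.33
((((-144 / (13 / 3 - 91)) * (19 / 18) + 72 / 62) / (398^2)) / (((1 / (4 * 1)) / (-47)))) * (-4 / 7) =1104312 / 558572105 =0.00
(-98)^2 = 9604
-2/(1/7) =-14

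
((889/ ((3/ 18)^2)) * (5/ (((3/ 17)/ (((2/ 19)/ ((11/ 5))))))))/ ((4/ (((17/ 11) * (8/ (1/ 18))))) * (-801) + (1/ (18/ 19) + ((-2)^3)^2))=792784800/ 925661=856.45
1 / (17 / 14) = 14 / 17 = 0.82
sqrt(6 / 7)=sqrt(42) / 7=0.93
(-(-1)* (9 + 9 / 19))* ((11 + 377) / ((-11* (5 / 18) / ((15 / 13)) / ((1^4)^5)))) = -3771360 / 2717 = -1388.06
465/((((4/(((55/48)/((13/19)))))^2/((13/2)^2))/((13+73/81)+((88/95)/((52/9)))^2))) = 16134728390935/336420864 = 47959.95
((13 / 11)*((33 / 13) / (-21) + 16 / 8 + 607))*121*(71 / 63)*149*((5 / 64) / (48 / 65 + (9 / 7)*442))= 2007.38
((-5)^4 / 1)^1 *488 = 305000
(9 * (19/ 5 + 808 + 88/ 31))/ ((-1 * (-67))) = 1136421/ 10385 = 109.43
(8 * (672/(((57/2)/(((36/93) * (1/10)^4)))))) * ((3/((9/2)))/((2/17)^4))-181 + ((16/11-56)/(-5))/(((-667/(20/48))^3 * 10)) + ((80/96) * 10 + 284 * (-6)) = -320327657745509289641/173032622934930000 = -1851.26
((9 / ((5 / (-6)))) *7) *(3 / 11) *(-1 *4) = 82.47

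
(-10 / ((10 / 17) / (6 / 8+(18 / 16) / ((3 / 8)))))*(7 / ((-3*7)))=21.25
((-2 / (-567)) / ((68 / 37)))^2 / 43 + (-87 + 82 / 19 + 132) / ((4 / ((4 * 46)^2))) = 126738234512948827 / 303630929028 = 417408.84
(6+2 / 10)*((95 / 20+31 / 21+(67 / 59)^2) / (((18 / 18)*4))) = 68126809 / 5848080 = 11.65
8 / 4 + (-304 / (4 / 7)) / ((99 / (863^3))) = -341935364006 / 99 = -3453892565.72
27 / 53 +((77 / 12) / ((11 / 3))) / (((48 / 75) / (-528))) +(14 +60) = -290279 / 212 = -1369.24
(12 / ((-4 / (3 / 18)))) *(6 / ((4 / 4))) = -3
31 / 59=0.53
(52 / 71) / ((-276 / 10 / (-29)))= 3770 / 4899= 0.77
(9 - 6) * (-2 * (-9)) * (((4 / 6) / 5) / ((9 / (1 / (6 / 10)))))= 4 / 3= 1.33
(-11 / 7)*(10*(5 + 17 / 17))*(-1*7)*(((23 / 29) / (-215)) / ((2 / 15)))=-22770 / 1247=-18.26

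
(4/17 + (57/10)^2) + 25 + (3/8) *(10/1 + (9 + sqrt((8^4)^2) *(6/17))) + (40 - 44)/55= 22697881/37400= 606.90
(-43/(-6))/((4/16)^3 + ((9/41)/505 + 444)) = 28490080/1765123683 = 0.02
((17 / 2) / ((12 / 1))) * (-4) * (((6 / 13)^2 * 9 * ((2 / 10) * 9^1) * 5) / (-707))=8262 / 119483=0.07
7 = 7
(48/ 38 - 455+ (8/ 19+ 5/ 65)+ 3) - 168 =-152705/ 247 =-618.24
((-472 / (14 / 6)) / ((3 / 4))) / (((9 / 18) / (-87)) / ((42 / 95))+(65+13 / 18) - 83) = 1971072 / 126361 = 15.60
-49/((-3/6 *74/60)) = 2940/37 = 79.46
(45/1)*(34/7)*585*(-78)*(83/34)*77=-1874708550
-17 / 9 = -1.89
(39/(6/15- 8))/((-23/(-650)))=-63375/437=-145.02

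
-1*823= -823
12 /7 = 1.71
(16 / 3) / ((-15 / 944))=-15104 / 45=-335.64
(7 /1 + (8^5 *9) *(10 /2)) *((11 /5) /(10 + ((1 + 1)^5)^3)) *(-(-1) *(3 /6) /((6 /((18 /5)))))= 16220237 /546300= 29.69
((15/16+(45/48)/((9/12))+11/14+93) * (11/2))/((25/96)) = 354717/175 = 2026.95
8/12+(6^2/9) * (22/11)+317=977/3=325.67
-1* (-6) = 6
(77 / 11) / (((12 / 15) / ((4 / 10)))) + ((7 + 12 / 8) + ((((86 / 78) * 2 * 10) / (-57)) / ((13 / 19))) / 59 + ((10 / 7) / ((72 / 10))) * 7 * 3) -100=-15047959 / 179478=-83.84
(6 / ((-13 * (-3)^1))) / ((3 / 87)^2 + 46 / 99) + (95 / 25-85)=-40774928 / 504205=-80.87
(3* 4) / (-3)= -4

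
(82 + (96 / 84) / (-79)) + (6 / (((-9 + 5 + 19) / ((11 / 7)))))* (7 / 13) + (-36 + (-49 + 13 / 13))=-60244 / 35945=-1.68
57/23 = 2.48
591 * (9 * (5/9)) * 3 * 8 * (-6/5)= -85104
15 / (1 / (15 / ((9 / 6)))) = 150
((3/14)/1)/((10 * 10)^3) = 0.00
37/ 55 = 0.67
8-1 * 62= -54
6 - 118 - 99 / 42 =-1601 / 14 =-114.36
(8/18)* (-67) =-268/9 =-29.78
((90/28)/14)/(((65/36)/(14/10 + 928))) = 376407/3185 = 118.18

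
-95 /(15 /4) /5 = -76 /15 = -5.07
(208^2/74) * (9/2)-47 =95605/37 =2583.92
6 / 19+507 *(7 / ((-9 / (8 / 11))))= -179618 / 627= -286.47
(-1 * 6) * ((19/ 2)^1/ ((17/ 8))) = -456/ 17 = -26.82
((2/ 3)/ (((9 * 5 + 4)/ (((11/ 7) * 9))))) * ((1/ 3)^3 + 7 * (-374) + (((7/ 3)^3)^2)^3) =808279.13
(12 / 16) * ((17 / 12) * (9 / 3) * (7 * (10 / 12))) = 18.59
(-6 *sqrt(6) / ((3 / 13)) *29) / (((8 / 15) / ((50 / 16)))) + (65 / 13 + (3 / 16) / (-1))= 77 / 16 - 141375 *sqrt(6) / 32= -10816.96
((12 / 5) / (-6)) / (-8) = 0.05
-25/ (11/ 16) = -400/ 11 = -36.36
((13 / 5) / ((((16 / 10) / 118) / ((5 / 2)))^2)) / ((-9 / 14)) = -39596375 / 288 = -137487.41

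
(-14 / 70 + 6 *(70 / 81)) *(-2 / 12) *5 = -673 / 162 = -4.15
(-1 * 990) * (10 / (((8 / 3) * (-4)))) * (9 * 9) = 601425 / 8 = 75178.12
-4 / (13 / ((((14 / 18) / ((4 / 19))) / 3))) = -133 / 351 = -0.38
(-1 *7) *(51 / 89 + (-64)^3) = 1835003.99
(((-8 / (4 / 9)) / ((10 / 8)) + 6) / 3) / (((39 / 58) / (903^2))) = -220704036 / 65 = -3395446.71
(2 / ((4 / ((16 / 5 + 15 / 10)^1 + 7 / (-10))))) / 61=2 / 61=0.03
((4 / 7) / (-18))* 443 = -886 / 63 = -14.06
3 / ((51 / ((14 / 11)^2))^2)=38416 / 12693747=0.00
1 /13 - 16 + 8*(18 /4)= 20.08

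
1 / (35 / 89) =89 / 35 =2.54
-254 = -254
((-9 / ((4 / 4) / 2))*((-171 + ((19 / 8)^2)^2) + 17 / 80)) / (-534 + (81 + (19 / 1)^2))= -25615107 / 942080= -27.19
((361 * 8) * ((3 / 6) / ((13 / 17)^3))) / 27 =7094372 / 59319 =119.60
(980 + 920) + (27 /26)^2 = 1285129 /676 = 1901.08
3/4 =0.75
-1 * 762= -762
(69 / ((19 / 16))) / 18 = 184 / 57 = 3.23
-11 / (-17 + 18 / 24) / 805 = 44 / 52325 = 0.00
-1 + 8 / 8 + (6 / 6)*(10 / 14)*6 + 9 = 93 / 7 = 13.29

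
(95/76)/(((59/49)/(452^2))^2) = 125272548403520/3481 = 35987517495.98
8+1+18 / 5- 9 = 3.60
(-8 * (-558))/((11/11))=4464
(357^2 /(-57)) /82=-27.27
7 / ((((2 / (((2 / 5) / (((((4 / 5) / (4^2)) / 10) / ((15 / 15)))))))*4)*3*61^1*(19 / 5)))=350 / 3477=0.10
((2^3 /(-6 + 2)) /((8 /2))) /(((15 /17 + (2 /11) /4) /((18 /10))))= -1683 /1735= -0.97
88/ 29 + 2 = 146/ 29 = 5.03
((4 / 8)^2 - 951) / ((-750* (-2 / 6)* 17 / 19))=-72257 / 17000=-4.25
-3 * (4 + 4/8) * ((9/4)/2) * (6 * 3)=-2187/8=-273.38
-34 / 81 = -0.42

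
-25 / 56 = -0.45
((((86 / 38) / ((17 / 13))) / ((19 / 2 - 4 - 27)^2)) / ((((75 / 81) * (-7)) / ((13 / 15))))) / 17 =-6084 / 206598875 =-0.00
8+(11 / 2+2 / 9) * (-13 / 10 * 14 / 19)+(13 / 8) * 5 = 72803 / 6840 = 10.64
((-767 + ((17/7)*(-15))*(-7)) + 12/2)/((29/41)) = -20746/29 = -715.38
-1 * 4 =-4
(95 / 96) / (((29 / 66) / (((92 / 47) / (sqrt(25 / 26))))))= 4807*sqrt(26) / 5452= 4.50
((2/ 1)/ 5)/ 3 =2/ 15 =0.13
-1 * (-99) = 99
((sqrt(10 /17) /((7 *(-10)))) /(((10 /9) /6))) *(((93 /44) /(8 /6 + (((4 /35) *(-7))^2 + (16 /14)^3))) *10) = -1845585 *sqrt(170) /66694672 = -0.36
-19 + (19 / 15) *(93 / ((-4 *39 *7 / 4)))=-26524 / 1365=-19.43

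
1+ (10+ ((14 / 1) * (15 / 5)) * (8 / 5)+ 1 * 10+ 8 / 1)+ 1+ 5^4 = 3611 / 5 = 722.20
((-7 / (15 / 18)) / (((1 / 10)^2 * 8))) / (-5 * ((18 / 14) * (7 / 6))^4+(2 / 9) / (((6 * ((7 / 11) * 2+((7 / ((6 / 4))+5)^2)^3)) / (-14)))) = 3664117372720 / 883314031671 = 4.15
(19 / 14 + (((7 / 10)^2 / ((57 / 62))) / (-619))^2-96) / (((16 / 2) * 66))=-2061849193754723 / 11502784422360000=-0.18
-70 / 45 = -1.56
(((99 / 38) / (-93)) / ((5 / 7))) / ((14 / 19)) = -0.05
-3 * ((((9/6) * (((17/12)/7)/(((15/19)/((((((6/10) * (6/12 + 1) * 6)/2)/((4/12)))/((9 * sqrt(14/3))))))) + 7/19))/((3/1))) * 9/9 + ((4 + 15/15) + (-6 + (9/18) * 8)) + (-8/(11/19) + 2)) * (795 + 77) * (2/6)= 1573524/209 - 35207 * sqrt(42)/4900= 7482.26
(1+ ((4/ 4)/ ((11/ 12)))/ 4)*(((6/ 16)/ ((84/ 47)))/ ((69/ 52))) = 611/ 3036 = 0.20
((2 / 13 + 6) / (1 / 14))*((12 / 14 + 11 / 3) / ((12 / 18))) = 7600 / 13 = 584.62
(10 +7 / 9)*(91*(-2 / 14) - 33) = -4462 / 9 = -495.78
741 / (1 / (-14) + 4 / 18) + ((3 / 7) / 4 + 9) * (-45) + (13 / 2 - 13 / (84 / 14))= 378715 / 84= 4508.51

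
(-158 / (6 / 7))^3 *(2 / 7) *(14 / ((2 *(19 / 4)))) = -1352899016 / 513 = -2637230.05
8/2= 4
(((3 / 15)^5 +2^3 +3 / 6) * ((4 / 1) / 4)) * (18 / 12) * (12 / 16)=478143 / 50000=9.56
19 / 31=0.61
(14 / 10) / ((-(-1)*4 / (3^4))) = 567 / 20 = 28.35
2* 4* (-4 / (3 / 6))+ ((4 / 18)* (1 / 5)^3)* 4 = -71992 / 1125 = -63.99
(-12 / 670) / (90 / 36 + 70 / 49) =-84 / 18425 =-0.00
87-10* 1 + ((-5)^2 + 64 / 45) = 4654 / 45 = 103.42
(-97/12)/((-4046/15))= 485/16184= 0.03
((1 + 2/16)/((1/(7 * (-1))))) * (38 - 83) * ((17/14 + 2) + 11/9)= 1572.19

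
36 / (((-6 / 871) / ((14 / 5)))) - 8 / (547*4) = -40020718 / 2735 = -14632.80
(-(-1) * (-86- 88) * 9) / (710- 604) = -783 / 53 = -14.77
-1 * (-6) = 6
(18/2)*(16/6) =24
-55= -55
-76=-76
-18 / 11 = -1.64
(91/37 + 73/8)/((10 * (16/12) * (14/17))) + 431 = 71617439/165760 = 432.06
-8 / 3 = -2.67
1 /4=0.25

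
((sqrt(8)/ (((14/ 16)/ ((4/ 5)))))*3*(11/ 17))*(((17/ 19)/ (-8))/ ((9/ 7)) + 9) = 1072984*sqrt(2)/ 33915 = 44.74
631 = 631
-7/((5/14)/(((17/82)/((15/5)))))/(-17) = 49/615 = 0.08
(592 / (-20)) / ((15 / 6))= -296 / 25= -11.84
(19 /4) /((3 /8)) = 38 /3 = 12.67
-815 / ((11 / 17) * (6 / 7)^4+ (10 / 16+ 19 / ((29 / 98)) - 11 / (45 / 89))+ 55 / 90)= -18.51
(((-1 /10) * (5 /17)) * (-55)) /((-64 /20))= -275 /544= -0.51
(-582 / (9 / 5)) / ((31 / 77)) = -74690 / 93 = -803.12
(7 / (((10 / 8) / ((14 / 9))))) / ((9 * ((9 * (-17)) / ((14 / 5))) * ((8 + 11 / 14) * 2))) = -38416 / 38108475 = -0.00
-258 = -258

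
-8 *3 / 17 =-24 / 17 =-1.41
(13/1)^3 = 2197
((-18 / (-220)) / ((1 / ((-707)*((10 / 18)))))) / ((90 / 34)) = -12019 / 990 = -12.14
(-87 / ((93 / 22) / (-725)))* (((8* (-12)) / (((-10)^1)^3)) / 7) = 222024 / 1085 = 204.63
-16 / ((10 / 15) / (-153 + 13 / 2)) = 3516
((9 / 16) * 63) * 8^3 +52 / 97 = 1760020 / 97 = 18144.54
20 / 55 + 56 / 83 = 1.04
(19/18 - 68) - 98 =-2969/18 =-164.94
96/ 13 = 7.38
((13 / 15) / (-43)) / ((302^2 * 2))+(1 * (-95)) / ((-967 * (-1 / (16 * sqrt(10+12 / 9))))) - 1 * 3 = -1520 * sqrt(102) / 2901 - 352959493 / 117653160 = -8.29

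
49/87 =0.56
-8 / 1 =-8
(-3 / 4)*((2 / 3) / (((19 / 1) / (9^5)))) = -59049 / 38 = -1553.92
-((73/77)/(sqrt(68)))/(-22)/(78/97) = 7081 * sqrt(17)/4492488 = 0.01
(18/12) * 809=1213.50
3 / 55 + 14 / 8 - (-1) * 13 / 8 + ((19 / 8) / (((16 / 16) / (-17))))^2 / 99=630293 / 31680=19.90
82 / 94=0.87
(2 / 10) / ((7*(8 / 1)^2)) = 1 / 2240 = 0.00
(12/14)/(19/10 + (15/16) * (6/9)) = 0.34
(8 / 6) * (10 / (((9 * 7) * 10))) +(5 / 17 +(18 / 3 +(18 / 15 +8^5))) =526538653 / 16065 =32775.52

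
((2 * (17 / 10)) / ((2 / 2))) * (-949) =-16133 / 5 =-3226.60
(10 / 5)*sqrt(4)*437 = 1748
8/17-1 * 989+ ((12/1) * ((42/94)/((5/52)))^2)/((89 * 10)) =-412863344297/417777125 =-988.24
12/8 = 1.50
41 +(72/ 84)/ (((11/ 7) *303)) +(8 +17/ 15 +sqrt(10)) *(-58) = -8144711/ 16665-58 *sqrt(10) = -672.14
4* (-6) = -24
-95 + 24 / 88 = -1042 / 11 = -94.73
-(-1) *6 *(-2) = -12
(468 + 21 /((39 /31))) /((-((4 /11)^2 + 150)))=-3.23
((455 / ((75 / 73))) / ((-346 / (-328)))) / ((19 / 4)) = 4357808 / 49305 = 88.38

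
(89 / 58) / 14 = 89 / 812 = 0.11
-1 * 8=-8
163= 163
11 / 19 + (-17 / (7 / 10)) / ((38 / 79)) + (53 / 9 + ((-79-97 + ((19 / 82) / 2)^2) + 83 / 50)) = -175739750827 / 804862800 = -218.35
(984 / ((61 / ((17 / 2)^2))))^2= 5054356836 / 3721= 1358332.93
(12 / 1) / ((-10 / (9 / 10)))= -27 / 25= -1.08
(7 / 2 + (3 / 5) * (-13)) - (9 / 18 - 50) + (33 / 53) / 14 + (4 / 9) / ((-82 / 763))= 56277773 / 1368990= 41.11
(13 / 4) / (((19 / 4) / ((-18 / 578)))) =-117 / 5491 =-0.02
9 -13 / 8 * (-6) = 75 / 4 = 18.75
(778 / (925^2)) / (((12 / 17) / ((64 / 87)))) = 211616 / 223318125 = 0.00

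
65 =65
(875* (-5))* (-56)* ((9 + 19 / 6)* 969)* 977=2821993667500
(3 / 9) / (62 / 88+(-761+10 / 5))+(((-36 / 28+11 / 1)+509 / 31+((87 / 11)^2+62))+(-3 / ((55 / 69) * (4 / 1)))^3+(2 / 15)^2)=20797495970085313 / 138768665112000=149.87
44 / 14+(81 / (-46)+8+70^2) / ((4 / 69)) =4739603 / 56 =84635.77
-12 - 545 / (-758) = -8551 / 758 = -11.28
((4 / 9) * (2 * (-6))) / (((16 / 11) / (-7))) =77 / 3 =25.67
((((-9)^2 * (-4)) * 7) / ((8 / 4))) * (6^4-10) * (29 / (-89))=42291396 / 89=475184.22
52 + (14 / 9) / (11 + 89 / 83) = 235049 / 4509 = 52.13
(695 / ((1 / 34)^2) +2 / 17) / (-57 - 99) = -2276357 / 442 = -5150.13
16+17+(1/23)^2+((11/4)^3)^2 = 465.51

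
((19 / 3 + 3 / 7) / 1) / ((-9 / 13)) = -1846 / 189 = -9.77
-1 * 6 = -6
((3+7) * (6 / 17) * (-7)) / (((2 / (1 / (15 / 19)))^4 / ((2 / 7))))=-1.14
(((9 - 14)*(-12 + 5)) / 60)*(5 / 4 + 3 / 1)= 119 / 48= 2.48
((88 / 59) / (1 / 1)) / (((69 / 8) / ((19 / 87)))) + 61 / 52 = 22300349 / 18417204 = 1.21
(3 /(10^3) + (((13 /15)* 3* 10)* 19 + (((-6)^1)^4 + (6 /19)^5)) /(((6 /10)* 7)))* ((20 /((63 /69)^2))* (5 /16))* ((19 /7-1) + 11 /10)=329927652708215783 /36689844542400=8992.34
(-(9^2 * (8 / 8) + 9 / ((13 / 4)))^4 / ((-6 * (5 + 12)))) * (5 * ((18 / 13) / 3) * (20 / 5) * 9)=253153551283380 / 6311981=40106830.37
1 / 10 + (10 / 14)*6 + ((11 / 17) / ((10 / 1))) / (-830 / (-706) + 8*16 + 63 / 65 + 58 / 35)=4419814463 / 1007662488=4.39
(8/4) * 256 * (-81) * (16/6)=-110592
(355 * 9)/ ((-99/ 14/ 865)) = -4299050/ 11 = -390822.73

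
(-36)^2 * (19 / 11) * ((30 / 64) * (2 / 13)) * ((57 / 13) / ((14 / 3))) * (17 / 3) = 22369365 / 26026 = 859.50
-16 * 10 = -160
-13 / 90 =-0.14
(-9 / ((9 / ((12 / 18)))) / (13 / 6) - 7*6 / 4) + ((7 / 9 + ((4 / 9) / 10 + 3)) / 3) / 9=-336943 / 31590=-10.67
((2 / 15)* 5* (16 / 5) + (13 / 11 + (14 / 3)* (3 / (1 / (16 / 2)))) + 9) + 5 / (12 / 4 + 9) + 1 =27661 / 220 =125.73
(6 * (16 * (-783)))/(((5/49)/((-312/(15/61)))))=23366423808/25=934656952.32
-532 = -532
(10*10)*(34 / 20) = 170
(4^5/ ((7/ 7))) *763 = 781312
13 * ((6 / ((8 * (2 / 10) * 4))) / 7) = 1.74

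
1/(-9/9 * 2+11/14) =-14/17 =-0.82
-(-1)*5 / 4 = 5 / 4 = 1.25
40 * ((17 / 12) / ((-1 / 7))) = -1190 / 3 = -396.67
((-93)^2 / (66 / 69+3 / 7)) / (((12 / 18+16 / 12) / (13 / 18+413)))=1291712.21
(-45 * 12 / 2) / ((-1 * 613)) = 270 / 613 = 0.44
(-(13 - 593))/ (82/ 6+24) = 1740/ 113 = 15.40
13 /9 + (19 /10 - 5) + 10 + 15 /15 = 841 /90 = 9.34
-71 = -71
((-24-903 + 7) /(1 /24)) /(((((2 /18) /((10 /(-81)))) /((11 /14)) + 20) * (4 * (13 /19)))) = -5768400 /13481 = -427.89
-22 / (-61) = 22 / 61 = 0.36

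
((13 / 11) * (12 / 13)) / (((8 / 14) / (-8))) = -168 / 11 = -15.27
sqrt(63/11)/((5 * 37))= 3 * sqrt(77)/2035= 0.01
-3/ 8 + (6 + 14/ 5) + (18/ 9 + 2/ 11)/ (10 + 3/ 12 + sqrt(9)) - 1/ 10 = 197979/ 23320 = 8.49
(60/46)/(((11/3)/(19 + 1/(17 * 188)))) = 6.76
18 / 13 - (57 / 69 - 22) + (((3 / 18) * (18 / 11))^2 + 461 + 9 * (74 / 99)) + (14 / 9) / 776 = 61950920825 / 126337068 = 490.36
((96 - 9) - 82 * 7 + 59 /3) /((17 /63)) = -29442 /17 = -1731.88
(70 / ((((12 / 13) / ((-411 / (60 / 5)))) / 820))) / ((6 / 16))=-51114700 / 9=-5679411.11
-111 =-111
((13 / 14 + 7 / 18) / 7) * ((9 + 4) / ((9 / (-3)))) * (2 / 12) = -1079 / 7938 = -0.14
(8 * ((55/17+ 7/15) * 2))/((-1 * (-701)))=15104/178755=0.08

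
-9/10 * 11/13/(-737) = 9/8710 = 0.00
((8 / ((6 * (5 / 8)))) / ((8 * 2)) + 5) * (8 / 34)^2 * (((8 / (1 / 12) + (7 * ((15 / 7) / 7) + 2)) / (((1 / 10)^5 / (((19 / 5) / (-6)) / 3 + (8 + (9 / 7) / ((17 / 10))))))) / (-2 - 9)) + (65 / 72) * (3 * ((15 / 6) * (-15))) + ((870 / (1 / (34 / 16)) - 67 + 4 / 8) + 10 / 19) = -623623503963427 / 282281328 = -2209226.90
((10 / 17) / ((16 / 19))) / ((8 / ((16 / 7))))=95 / 476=0.20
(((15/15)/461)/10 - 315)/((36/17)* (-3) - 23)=24686533/2300390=10.73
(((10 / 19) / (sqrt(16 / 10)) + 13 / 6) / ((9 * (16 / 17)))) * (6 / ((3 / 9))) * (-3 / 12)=-1.37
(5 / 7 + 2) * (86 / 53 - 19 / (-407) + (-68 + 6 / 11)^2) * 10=205209899570 / 1660967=123548.45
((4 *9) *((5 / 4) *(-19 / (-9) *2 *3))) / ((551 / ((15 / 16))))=225 / 232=0.97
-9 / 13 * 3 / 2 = -27 / 26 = -1.04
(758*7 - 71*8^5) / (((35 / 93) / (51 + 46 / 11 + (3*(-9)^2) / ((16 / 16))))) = -141613111776 / 77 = -1839131321.77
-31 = -31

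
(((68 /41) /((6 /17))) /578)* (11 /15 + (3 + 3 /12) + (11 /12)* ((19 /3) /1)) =881 /11070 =0.08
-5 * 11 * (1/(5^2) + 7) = -1936/5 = -387.20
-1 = -1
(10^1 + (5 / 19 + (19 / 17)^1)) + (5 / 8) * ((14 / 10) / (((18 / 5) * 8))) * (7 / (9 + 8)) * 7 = 4267337 / 372096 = 11.47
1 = 1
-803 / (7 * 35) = -803 / 245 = -3.28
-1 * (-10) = 10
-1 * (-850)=850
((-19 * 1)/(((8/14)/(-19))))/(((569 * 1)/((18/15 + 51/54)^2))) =94128223/18435600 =5.11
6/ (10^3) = 0.01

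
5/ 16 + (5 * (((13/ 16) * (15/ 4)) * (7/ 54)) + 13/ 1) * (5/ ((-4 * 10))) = -14371/ 9216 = -1.56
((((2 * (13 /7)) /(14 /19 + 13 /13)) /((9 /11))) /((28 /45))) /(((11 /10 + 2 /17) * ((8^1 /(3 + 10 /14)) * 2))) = 1364675 /1704024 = 0.80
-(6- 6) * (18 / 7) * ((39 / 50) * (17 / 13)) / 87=0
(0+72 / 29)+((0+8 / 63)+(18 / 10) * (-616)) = -10105048 / 9135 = -1106.19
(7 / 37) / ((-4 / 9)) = -63 / 148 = -0.43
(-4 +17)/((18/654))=1417/3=472.33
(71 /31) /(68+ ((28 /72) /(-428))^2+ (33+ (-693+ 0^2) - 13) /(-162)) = 1404654912 /44252247877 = 0.03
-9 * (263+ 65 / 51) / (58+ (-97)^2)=-40434 / 160939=-0.25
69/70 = 0.99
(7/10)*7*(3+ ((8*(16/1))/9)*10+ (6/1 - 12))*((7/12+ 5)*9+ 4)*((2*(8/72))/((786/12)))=13323149/106110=125.56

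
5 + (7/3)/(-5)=68/15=4.53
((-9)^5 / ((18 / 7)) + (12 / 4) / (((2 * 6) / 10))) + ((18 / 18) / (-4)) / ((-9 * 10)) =-8265959 / 360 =-22961.00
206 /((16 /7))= 721 /8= 90.12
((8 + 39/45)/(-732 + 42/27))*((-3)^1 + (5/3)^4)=-1337/23355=-0.06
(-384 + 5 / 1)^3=-54439939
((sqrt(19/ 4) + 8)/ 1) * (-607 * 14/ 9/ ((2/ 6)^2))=-67984 - 4249 * sqrt(19)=-86504.96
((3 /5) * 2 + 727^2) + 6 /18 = 7927958 /15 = 528530.53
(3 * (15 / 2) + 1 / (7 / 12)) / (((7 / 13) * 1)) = 4407 / 98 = 44.97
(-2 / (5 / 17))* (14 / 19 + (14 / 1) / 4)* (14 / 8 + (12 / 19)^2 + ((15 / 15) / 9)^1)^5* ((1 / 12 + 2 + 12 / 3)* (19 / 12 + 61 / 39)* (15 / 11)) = -2144237149724665699684928994641 / 48348097490208695428694016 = -44349.98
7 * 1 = 7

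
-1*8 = -8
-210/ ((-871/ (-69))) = -14490/ 871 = -16.64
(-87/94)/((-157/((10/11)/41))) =435/3327929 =0.00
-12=-12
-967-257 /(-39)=-37456 /39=-960.41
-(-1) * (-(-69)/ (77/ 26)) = 1794/ 77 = 23.30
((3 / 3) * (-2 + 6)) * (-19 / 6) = -38 / 3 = -12.67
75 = 75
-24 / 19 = -1.26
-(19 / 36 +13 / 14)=-367 / 252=-1.46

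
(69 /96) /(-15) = -23 /480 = -0.05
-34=-34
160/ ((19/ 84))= 13440/ 19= 707.37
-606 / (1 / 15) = -9090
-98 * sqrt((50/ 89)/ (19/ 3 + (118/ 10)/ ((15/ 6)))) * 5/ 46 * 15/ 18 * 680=-10412500 * sqrt(442686)/ 5090889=-1360.85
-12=-12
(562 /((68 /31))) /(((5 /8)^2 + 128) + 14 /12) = 836256 /422875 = 1.98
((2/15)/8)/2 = 1/120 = 0.01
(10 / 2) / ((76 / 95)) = 25 / 4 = 6.25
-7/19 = -0.37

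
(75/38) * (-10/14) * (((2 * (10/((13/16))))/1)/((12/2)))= -10000/1729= -5.78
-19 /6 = -3.17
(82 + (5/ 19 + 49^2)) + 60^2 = 115582/ 19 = 6083.26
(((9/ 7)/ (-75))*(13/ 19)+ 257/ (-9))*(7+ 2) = -854876/ 3325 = -257.11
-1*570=-570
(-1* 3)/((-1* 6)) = 0.50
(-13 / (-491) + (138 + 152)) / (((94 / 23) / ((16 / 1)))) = 26202152 / 23077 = 1135.42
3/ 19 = 0.16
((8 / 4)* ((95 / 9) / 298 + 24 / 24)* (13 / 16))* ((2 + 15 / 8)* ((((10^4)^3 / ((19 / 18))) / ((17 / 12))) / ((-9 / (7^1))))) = -489619812500000000 / 144381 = -3391165129068.23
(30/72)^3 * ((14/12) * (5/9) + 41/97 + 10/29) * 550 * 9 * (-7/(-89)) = 51744240625/1297850688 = 39.87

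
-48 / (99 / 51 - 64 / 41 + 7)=-4182 / 643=-6.50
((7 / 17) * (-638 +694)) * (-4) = -1568 / 17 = -92.24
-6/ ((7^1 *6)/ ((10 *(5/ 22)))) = -25/ 77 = -0.32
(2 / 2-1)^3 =0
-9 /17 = -0.53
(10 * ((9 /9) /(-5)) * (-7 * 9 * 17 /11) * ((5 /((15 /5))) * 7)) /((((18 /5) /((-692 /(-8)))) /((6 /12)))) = 3602725 /132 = 27293.37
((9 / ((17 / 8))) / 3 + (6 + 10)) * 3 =888 / 17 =52.24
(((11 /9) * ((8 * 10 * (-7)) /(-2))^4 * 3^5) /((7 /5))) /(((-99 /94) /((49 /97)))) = -625428321649.48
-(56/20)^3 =-2744/125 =-21.95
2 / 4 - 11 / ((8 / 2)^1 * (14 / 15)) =-137 / 56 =-2.45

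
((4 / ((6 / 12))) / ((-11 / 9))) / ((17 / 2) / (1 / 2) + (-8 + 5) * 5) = -36 / 11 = -3.27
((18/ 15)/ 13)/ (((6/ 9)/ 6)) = 54/ 65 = 0.83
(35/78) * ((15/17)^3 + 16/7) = 511165/383214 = 1.33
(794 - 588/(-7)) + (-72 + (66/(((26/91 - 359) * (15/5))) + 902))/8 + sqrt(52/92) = sqrt(299)/23 + 2465155/2511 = 982.49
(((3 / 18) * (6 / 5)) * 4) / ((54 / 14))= 28 / 135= 0.21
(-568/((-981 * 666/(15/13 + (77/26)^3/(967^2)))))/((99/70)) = 47125692710705/66440277940084191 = 0.00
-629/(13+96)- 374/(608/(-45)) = 726019/33136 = 21.91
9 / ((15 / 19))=11.40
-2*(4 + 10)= -28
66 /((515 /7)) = 462 /515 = 0.90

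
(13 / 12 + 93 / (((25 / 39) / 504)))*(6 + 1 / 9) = 241300631 / 540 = 446853.02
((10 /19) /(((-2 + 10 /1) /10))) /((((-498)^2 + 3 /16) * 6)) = 100 /226179819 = 0.00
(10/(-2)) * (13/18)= -3.61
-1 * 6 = -6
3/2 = 1.50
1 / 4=0.25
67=67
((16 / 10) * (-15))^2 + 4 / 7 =4036 / 7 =576.57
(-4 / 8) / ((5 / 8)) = -4 / 5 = -0.80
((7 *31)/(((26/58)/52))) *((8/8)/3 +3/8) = 106981/6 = 17830.17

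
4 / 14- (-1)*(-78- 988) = -7460 / 7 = -1065.71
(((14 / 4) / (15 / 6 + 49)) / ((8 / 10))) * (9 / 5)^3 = 5103 / 10300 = 0.50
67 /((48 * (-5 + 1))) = -67 /192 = -0.35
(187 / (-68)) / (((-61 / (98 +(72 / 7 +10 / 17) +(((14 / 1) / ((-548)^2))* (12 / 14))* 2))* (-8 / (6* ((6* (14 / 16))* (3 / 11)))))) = -13131252495 / 2491321984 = -5.27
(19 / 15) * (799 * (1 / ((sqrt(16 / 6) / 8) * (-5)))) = -30362 * sqrt(6) / 75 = -991.62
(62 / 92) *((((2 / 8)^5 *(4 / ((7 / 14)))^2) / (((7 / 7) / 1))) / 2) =31 / 1472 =0.02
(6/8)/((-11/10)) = -15/22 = -0.68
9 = 9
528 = 528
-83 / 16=-5.19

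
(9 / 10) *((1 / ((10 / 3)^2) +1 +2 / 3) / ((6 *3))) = 0.09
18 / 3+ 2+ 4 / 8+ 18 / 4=13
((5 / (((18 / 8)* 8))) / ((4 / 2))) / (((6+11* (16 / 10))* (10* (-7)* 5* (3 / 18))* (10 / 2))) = -1 / 49560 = -0.00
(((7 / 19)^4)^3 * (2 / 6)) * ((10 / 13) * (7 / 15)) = 193778020814 / 258957845530740837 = 0.00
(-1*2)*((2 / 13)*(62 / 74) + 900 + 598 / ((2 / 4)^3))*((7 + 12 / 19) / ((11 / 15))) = -11893187100 / 100529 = -118306.03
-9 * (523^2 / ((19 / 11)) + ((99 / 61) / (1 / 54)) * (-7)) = -1645442469 / 1159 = -1419708.77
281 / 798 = 0.35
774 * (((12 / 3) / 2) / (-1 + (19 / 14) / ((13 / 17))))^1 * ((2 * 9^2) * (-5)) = -76068720 / 47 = -1618483.40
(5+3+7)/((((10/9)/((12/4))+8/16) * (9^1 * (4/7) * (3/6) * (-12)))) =-105/188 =-0.56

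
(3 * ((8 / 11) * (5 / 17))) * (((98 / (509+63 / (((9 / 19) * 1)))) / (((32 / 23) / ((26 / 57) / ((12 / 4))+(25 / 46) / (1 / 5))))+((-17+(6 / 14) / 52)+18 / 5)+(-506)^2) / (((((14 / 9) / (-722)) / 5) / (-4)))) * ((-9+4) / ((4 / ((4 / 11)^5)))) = -12121230.28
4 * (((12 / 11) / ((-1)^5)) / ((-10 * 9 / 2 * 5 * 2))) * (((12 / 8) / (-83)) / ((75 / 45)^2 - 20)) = 36 / 3537875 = 0.00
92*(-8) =-736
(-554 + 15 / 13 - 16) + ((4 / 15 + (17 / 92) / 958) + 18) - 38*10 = -15993419653 / 17186520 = -930.58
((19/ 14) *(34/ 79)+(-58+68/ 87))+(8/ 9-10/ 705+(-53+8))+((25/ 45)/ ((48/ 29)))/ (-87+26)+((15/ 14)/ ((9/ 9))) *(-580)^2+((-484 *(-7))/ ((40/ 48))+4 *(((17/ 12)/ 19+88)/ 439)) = 301852071624858185629/ 828366818988240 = 364394.21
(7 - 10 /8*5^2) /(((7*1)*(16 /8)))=-97 /56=-1.73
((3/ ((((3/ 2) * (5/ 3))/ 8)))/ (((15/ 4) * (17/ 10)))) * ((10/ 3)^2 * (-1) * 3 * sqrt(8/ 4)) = -70.99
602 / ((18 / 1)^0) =602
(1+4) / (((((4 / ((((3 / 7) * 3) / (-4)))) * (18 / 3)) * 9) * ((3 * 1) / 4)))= -5 / 504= -0.01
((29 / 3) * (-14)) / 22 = -203 / 33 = -6.15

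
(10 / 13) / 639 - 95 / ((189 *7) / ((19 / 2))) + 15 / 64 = -0.45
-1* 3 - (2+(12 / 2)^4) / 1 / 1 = -1301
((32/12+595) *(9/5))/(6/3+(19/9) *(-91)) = -48411/8555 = -5.66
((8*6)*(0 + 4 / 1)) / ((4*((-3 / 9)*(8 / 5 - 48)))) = 90 / 29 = 3.10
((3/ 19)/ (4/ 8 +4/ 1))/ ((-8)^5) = -1/ 933888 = -0.00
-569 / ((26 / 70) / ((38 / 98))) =-54055 / 91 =-594.01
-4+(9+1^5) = 6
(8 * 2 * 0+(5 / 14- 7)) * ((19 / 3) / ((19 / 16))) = -248 / 7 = -35.43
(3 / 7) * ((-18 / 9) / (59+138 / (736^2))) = -70656 / 4863509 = -0.01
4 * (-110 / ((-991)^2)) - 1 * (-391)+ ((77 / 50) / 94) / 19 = 34290671148537 / 87699833300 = 391.00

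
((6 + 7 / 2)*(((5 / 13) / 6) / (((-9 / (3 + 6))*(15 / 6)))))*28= -266 / 39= -6.82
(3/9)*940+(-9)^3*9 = -6247.67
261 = 261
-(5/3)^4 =-625/81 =-7.72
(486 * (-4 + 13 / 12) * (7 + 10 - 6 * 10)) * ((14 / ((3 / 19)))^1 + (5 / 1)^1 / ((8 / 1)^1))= 87080805 / 16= 5442550.31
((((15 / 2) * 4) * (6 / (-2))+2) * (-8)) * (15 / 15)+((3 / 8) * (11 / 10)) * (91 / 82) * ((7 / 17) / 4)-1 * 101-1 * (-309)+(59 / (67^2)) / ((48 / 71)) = 912.07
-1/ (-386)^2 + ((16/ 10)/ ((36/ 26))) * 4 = 30991123/ 6704820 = 4.62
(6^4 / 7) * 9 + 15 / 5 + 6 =11727 / 7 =1675.29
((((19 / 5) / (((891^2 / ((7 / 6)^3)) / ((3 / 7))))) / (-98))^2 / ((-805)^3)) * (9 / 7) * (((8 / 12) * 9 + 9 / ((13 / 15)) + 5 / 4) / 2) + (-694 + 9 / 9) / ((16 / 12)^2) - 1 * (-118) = -535332616867399541491501247291 / 1969492267159897140460800000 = -271.81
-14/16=-7/8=-0.88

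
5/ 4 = 1.25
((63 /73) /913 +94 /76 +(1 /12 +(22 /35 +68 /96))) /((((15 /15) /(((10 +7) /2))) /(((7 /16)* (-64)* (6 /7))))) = -48065623591 /88643170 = -542.24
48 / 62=0.77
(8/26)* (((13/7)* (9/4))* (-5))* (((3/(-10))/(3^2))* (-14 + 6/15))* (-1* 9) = 918/35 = 26.23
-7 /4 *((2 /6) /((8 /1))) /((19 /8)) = -7 /228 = -0.03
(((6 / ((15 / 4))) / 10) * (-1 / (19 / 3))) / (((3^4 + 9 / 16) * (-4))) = 16 / 206625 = 0.00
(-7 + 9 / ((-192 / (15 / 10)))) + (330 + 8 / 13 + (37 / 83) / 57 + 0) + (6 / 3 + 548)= 873.55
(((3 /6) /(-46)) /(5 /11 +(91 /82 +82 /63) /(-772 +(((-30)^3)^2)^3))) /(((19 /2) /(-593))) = 6527612563896500999999986992642252 /4373090127890189999999991345768679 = 1.49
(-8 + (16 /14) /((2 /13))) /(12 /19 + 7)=-0.07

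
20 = 20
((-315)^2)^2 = 9845600625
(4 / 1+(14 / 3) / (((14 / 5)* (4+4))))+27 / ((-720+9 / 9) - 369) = 13655 / 3264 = 4.18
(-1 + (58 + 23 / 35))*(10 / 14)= 2018 / 49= 41.18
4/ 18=2/ 9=0.22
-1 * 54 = -54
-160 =-160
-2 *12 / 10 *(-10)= 24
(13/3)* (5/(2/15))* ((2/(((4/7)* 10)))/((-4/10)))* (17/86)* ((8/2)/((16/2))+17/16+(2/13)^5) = -27616440075/628798976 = -43.92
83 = 83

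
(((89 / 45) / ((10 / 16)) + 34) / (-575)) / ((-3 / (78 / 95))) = 217412 / 12290625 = 0.02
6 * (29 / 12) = 29 / 2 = 14.50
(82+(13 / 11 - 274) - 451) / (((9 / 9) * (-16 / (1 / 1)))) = 40.11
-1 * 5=-5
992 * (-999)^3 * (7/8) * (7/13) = -6057790221924/13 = -465983863224.92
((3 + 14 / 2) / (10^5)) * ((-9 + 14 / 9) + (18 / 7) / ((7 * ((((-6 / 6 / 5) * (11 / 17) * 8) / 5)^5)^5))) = -41515308559800405094351129212706446626116623304365377172535270749497 / 9025585767869341103932457978359986775683874884157440000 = -4599735643485.10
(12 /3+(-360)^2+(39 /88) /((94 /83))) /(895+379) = 1072087525 /10538528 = 101.73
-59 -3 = -62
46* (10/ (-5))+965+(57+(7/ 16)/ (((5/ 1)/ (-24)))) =9279/ 10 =927.90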